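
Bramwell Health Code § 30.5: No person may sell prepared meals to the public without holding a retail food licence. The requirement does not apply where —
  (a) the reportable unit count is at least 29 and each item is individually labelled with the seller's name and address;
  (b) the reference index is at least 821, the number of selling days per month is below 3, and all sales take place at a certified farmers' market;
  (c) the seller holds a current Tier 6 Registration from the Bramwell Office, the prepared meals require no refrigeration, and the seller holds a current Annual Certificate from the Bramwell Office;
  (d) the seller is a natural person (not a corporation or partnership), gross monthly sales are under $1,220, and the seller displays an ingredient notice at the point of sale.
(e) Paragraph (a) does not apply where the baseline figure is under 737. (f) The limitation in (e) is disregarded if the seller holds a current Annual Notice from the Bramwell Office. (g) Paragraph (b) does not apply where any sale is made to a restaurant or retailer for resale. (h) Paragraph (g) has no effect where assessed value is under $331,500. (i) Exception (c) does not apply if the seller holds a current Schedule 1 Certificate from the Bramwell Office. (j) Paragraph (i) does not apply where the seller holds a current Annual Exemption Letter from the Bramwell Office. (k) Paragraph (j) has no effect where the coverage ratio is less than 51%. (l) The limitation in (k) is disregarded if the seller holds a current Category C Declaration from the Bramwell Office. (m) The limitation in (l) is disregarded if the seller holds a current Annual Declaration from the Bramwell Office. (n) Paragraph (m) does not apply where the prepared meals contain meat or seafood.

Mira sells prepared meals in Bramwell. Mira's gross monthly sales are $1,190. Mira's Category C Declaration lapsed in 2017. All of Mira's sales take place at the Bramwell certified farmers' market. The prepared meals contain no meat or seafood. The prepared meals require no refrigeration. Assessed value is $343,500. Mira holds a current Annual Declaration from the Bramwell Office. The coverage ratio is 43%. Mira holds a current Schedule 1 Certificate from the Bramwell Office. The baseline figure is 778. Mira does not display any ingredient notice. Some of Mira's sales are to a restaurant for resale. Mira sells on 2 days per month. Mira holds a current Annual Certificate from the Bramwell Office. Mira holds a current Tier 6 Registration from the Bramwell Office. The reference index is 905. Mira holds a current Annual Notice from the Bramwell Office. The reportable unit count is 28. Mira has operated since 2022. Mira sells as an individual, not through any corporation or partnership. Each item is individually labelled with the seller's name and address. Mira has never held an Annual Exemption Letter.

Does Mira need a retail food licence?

Yes — Mira must hold a retail food licence.

Exception (a) fails — the reportable unit count is 28, short of 29.
Exception (b)'s conditions are all satisfied: the reference index is 905, meeting the 821 threshold; the number of selling days per month is 2, below the 3 limit; all sales are at a certified farmers' market. Turning to paragraphs (g)–(h): (g) operates against (b): some sales are to a restaurant for resale. (h), which would lift (g), does not operate here — assessed value is $343,500, not under $331,500. (b) is therefore removed.
Exception (c) is satisfied on its face — a current Tier 6 Registration is held; the prepared meals are shelf-stable; a current Annual Certificate is held. But: (i) operates against (c): a current Schedule 1 Certificate is held. (j) is inapplicable (the Annual Exemption Letter is not current), so (i) stands. Exception (c) does not apply.
Exception (d) fails — no ingredient notice is displayed.
No exception applies. The general rule governs.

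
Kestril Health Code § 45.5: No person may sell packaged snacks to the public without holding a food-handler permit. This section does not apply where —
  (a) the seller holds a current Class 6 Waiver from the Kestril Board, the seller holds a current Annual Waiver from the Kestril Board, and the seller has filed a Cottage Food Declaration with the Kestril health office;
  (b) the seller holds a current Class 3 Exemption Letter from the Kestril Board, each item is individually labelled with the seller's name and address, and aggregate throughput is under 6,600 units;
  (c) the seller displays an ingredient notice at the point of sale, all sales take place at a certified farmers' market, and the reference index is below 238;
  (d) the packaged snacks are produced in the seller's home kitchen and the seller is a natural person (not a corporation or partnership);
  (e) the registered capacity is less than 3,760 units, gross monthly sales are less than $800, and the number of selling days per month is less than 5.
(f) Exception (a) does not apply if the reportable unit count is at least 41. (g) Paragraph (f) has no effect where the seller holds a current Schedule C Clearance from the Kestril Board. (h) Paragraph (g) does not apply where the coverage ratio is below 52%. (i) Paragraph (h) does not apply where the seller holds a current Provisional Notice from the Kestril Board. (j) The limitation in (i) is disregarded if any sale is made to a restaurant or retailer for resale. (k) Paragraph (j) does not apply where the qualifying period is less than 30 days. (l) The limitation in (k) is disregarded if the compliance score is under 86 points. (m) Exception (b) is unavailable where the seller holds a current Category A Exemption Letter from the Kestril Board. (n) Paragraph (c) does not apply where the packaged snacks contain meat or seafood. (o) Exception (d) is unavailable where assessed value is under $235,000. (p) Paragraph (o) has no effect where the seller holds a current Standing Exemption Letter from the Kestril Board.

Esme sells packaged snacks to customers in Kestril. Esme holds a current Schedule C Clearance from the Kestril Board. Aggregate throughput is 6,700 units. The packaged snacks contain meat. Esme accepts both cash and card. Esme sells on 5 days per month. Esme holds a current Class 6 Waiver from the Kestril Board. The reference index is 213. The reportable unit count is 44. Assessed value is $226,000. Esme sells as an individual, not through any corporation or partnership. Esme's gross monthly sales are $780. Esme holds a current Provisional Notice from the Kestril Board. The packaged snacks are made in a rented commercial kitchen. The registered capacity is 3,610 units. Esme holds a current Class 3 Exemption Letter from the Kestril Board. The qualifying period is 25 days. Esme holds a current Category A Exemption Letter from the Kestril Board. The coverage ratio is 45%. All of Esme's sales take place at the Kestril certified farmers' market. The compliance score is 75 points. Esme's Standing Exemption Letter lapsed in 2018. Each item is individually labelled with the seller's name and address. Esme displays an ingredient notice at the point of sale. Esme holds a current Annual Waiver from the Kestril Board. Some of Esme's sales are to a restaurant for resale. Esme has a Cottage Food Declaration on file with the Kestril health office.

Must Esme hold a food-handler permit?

Yes — Esme must hold a food-handler permit.

Exception (a) is satisfied on its face — a current Class 6 Waiver is held; a current Annual Waiver is held; a Cottage Food Declaration is on file. However, paragraphs (f)–(l) must be considered: (f) operates — the reportable unit count is 44, meeting the 41 threshold. (g) would limit (f) — a current Schedule C Clearance is held — but (h) sets (g) aside: (h) operates against (g): the coverage ratio is 45%, below the 52% limit. (i) would limit (h) — a current Provisional Notice is held — but (j) sets (i) aside: (j) operates against (i): some sales are to a restaurant for resale. (k) operates (the qualifying period is 25 days, less than the 30 days limit), but is displaced by (l): (l) operates — the compliance score is 75 points, under the 86 points limit. Exception (a) does not apply.
Exception (b) fails — aggregate throughput is 6,700 units, not under 6,600 units.
All of (c)'s requirements are met (an ingredient notice is displayed; all sales are at a certified farmers' market; the reference index is 213, below the 238 limit). But applying paragraph (n): (n) operates against (c): the packaged snacks contain meat. (c) is therefore removed.
Exception (d) requires that the packaged snacks are produced in the seller's home kitchen; but the packaged snacks are made in a commercial kitchen, not a home kitchen, so (d) is unavailable.
Exception (e) fails — the number of selling days per month is 5, not less than 5.
No exception applies. The general rule governs.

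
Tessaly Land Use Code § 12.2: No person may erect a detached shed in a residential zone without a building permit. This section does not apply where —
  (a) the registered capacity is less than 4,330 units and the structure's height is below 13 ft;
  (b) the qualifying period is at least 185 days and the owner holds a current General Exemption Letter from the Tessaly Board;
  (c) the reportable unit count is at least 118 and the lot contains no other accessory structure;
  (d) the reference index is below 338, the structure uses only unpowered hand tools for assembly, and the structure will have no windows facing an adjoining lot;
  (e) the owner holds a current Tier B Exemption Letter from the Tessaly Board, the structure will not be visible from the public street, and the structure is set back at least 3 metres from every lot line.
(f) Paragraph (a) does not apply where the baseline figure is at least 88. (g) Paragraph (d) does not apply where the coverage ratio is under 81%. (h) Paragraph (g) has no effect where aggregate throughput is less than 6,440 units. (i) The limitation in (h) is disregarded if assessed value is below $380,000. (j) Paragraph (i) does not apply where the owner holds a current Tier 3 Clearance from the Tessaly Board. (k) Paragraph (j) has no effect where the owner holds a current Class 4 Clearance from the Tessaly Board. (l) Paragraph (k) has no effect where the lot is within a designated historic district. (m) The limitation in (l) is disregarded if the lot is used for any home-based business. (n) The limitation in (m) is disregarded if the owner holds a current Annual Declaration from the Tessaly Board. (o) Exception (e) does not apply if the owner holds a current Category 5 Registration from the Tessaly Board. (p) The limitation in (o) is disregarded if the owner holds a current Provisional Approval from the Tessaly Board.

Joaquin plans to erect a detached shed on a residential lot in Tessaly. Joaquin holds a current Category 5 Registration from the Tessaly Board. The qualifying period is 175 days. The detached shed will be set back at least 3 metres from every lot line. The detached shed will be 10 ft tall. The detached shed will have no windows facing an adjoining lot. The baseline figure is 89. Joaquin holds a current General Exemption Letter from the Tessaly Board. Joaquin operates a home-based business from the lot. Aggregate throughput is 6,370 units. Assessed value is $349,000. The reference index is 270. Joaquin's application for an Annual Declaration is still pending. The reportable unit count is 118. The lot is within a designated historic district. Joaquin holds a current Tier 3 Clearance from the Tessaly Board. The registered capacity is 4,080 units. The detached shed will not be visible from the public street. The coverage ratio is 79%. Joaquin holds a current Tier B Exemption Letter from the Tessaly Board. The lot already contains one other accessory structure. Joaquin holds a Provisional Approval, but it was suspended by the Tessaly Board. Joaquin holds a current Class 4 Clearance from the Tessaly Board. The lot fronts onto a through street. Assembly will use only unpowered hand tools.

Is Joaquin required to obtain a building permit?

Yes — Joaquin must obtain a building permit.

All of (a)'s requirements are met (the registered capacity is 4,080 units, less than the 4,330 units limit; the structure's height is 10 ft, below the 13 ft limit). But applying paragraph (f): (f) operates against (a): the baseline figure is 89, meeting the 88 threshold. Exception (a) does not apply.
Exception (b) does not apply: the qualifying period is 175 days, short of 185 days.
Exception (c) does not apply: the lot already has another accessory structure.
Exception (d): the reference index is 270, below the 338 limit; assembly uses only hand tools; no windows face an adjoining lot — every condition holds. Turning to paragraphs (g)–(n): (g) is engaged — the coverage ratio is 79%, under the 81% limit. (h) would limit (g) — aggregate throughput is 6,370 units, less than the 6,440 units limit — but (i) sets (h) aside: (i) applies — assessed value is $349,000, below the $380,000 limit. (j) operates (a current Tier 3 Clearance is held), but is itself disapplied by (k): (k) is triggered — a current Class 4 Clearance is held. (l) would limit (k) — the lot is in a historic district — but (m) sets (l) aside: (m) is triggered — a home-based business operates on the lot. (n) does not operate here (no current Annual Declaration is held), so (m) stands. (d) is therefore removed.
All of (e)'s requirements are met (a current Tier B Exemption Letter is held; the structure will not be visible from the street; the setback is at least 3 m on every side). Turning to paragraphs (o)–(p): (o) applies — a current Category 5 Registration is held. (p) is inapplicable (no current Provisional Approval is held), so (o) stands. (e) is therefore removed.
No exception applies. The general rule governs.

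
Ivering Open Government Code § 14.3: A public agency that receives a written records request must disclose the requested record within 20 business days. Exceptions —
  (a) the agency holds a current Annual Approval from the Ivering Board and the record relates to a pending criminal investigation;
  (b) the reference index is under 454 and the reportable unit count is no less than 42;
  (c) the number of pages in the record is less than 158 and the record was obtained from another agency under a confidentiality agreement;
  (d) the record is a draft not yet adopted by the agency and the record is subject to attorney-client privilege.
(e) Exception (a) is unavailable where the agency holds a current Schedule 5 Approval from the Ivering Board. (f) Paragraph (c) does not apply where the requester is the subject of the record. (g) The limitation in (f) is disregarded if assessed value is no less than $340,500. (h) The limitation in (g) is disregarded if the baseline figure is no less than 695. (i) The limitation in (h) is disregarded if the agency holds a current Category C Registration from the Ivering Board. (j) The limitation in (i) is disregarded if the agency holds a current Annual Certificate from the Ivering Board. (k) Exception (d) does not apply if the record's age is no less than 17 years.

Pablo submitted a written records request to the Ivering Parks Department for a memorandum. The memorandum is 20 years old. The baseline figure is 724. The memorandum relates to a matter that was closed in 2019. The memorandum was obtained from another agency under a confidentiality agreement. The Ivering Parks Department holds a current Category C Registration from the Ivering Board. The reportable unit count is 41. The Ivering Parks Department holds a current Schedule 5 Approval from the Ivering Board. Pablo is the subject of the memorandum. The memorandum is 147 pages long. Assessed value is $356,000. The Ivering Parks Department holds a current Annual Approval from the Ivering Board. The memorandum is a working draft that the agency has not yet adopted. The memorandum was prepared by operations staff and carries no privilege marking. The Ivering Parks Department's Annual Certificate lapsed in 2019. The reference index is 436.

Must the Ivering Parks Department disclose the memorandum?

No — exception (c) applies; the Ivering Parks Department is not required to disclose the memorandum.

Exception (a) does not apply: the memorandum relates to a closed matter.
Exception (b) fails — the reportable unit count is 41, short of 42.
Exception (c): the number of pages in the record is 147, less than the 158 limit; the memorandum was obtained under a confidentiality agreement — every condition holds. Under paragraphs (f)–(j): (f) is engaged (Pablo is the subject of the memorandum), but is set aside by (g): (g) operates against (f): assessed value is $356,000, meeting the $340,500 threshold. (h) is engaged (the baseline figure is 724, meeting the 695 threshold), but yields to (i): (i) is engaged — a current Category C Registration is held. (j) is not engaged (no current Annual Certificate is held), so (i) stands. So (c) applies.
Exception (d) requires that the record is subject to attorney-client privilege; but the memorandum carries no privilege marking, so (d) is unavailable.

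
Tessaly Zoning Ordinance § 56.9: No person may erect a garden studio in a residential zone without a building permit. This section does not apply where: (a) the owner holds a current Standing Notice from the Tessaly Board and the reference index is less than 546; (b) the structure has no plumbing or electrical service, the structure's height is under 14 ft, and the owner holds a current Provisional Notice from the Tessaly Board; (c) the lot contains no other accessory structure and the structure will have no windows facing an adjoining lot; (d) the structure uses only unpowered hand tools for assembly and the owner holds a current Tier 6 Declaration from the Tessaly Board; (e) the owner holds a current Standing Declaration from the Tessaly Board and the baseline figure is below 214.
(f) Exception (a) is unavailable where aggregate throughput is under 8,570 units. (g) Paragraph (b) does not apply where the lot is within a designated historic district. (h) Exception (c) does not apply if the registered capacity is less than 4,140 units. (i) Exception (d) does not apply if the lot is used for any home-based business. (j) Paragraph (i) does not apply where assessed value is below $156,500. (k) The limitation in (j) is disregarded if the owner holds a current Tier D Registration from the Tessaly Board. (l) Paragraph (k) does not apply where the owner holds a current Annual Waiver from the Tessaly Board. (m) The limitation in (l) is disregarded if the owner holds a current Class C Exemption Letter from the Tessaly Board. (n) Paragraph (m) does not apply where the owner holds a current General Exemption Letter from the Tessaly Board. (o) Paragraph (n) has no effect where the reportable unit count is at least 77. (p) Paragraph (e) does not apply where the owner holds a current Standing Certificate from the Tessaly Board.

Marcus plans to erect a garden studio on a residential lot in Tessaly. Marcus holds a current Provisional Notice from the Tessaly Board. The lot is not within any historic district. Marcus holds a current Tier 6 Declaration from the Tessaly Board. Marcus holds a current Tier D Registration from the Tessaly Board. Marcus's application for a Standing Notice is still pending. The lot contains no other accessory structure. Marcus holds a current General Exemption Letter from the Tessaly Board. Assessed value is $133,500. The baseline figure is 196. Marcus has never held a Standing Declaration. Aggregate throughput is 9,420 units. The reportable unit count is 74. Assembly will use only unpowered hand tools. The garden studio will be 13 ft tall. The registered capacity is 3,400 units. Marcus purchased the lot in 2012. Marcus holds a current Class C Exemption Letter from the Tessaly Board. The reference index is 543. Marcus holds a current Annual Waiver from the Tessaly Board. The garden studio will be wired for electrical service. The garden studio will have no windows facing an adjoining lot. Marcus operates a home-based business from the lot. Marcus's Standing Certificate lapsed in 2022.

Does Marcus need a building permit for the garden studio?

Exception (a) does not apply: no current Standing Notice is held.
Exception (b) fails — electrical service is planned.
Exception (c) is satisfied on its face — the lot has no other accessory structure; no windows face an adjoining lot. However, paragraph (h) must be considered: (h) is triggered — the registered capacity is 3,400 units, less than the 4,140 units limit. So (c) is unavailable.
Exception (d): assembly uses only hand tools; a current Tier 6 Declaration is held — every condition holds. Considering the limiting provisions: (i) would limit (d) — a home-based business operates on the lot — but (j) sets (i) aside: (j) operates — assessed value is $133,500, below the $156,500 limit. (k) is engaged (a current Tier D Registration is held), but is overridden by (l): (l) operates against (k): a current Annual Waiver is held. (m) would limit (l) — a current Class C Exemption Letter is held — but (n) sets (m) aside: (n) applies — a current General Exemption Letter is held. (o), which would lift (n), is not triggered — the reportable unit count is 74, short of 77. (d) remains available.
Exception (e) does not apply: there is no Standing Declaration in force.

No — exception (d) applies; Marcus does not need a building permit.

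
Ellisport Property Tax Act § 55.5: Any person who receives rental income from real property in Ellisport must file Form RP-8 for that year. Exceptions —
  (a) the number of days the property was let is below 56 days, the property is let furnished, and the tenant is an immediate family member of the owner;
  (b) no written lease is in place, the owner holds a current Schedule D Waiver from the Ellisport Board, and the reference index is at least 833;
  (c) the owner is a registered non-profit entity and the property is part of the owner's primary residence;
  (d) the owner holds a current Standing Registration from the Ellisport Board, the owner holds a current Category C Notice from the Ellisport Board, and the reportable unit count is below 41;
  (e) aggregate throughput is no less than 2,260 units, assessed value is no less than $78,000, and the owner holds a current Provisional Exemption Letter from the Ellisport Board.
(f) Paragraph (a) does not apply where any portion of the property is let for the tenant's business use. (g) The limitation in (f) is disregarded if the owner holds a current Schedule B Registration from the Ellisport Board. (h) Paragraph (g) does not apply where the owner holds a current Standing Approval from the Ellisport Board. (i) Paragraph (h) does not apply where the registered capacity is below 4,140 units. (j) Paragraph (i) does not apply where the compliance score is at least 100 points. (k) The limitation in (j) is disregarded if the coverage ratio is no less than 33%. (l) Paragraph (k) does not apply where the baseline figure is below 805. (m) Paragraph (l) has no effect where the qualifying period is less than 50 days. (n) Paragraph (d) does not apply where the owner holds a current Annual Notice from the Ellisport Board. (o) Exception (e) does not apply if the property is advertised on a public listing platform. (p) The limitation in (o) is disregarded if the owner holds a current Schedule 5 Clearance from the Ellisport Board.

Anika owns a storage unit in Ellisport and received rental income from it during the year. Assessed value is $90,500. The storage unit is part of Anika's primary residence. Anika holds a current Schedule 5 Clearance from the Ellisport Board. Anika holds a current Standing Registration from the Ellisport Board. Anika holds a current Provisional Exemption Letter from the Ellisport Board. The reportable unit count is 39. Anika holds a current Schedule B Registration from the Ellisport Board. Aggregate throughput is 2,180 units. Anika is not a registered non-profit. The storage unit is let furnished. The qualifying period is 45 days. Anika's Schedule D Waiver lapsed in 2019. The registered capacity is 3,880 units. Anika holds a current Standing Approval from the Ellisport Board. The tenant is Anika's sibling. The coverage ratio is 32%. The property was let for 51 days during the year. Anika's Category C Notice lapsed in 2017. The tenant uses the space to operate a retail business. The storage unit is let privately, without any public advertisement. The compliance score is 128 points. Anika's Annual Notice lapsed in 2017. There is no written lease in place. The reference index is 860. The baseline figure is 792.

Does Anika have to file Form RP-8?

Yes — Anika must file Form RP-8.

Exception (a) is satisfied on its face — the number of days the property was let is 51 days, below the 56 days limit; the property is let furnished; the tenant is an immediate family member. However, paragraphs (f)–(m) must be considered: (f) operates against (a): the space is let for business use. (g) would limit (f) — a current Schedule B Registration is held — but (h) sets (g) aside: (h) is engaged — a current Standing Approval is held. (i) applies (the registered capacity is 3,880 units, below the 4,140 units limit), but is overridden by (j): (j) is triggered — the compliance score is 128 points, meeting the 100 points threshold. (k) is not triggered (the coverage ratio is 32%, short of 33%), so (j) stands. So (a) is unavailable.
Exception (b) does not apply: the Schedule D Waiver is not current.
Exception (c) requires that the owner is a registered non-profit entity; but Anika is not a registered non-profit, so (c) is unavailable.
Exception (d) fails — there is no Category C Notice in force.
Exception (e) fails — aggregate throughput is 2,180 units, short of 2,260 units.
Every exception is unavailable, so the rule governs.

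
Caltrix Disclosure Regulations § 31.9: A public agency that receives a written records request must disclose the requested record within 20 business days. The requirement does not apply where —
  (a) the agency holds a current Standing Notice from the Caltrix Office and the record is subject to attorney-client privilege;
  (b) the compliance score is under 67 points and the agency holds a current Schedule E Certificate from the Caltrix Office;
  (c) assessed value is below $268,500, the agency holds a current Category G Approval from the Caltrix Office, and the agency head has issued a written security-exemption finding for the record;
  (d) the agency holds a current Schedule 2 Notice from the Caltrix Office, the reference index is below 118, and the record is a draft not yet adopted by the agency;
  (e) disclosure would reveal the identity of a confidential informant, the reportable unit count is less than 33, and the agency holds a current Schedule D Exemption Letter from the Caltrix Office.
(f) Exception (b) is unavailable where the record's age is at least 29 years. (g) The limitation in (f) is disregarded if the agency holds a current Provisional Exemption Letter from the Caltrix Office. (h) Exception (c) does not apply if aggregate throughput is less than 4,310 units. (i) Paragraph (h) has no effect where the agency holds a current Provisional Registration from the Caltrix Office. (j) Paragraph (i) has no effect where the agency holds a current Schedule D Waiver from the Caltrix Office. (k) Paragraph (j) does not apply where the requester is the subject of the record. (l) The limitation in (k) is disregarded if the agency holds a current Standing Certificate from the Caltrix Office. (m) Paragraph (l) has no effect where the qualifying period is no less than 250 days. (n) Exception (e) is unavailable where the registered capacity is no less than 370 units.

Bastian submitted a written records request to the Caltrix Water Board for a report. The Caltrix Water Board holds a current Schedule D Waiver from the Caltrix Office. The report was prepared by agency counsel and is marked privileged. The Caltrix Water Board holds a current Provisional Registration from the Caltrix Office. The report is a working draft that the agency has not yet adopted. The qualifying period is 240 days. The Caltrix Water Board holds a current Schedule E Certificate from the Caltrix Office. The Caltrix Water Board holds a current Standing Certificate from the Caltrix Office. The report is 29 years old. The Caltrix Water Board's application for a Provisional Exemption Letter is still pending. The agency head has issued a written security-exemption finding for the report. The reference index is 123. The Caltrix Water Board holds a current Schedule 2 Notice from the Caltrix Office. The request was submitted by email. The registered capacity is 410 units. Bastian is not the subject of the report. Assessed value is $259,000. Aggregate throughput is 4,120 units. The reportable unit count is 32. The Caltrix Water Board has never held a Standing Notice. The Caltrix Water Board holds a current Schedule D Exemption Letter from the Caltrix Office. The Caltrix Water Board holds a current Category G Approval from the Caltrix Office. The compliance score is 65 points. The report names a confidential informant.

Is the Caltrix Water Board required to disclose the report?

Exception (a) does not apply: no current Standing Notice is held.
Exception (b): the compliance score is 65 points, under the 67 points limit; a current Schedule E Certificate is held — every condition holds. But applying paragraphs (f)–(g): (f) is engaged — the record's age is 29 years, meeting the 29 years threshold. (g), which would lift (f), does not operate here — the Provisional Exemption Letter is not current. Exception (b) does not apply.
All of (c)'s requirements are met (assessed value is $259,000, below the $268,500 limit; a current Category G Approval is held; a written security-exemption finding has been issued). But: (h) operates against (c): aggregate throughput is 4,120 units, less than the 4,310 units limit. (i) would limit (h) — a current Provisional Registration is held — but (j) sets (i) aside: (j) operates — a current Schedule D Waiver is held. (k), which would lift (j), is not triggered — Bastian is not the subject of the report. (c) is therefore removed.
Exception (d) requires that the reference index is below 118; but the reference index is 123, not below 118, so (d) is unavailable.
All of (e)'s requirements are met (the report names a confidential informant; the reportable unit count is 32, less than the 33 limit; a current Schedule D Exemption Letter is held). However, paragraph (n) must be considered: (n) is engaged — the registered capacity is 410 units, meeting the 370 units threshold. So (e) is unavailable.
No exception is made out. the Caltrix Water Board falls within the general rule.

Yes — the Caltrix Water Board must disclose the report.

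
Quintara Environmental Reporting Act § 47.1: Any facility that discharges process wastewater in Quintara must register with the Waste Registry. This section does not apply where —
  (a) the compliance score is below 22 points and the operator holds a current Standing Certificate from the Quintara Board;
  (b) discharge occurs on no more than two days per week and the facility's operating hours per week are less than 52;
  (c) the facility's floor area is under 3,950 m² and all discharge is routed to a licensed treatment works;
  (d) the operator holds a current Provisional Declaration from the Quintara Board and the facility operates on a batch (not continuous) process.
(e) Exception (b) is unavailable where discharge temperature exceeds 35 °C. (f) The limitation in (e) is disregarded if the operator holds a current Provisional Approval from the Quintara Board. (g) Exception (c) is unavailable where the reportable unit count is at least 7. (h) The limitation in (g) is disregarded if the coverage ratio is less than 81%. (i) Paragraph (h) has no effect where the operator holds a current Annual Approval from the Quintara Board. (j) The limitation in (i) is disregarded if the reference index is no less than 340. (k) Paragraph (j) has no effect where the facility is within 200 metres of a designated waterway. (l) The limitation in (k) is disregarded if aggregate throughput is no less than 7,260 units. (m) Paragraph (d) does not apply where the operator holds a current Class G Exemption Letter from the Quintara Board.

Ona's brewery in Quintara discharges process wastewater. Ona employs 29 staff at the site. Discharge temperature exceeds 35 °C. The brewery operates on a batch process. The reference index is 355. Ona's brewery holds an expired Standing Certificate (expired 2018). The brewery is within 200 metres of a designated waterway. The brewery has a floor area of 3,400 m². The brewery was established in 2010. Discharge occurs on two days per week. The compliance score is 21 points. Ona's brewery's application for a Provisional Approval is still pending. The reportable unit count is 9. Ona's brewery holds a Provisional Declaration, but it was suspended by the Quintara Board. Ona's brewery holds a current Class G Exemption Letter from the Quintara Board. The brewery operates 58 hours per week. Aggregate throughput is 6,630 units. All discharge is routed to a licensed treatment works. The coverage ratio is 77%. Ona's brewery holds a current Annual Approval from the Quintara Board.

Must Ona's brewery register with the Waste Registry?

Exception (a) requires that the operator holds a current Standing Certificate from the Quintara Board; but no current Standing Certificate is held, so (a) is unavailable.
Exception (b) fails — the facility's operating hours per week are 58, not less than 52.
Exception (c)'s conditions are all satisfied: the facility's floor area is 3,400 m², under the 3,950 m² limit; discharge is routed to a licensed treatment works. But applying paragraphs (g)–(l): (g) operates — the reportable unit count is 9, meeting the 7 threshold. (h) would limit (g) — the coverage ratio is 77%, less than the 81% limit — but (i) sets (h) aside: (i) applies — a current Annual Approval is held. (j) would limit (i) — the reference index is 355, meeting the 340 threshold — but (k) sets (j) aside: (k) operates against (j): the brewery is within 200 m of a designated waterway. (l) is not triggered (aggregate throughput is 6,630 units, short of 7,260 units), so (k) stands. Exception (c) does not apply.
Exception (d) requires that the operator holds a current Provisional Declaration from the Quintara Board; but no current Provisional Declaration is held, so (d) is unavailable.
None of the exceptions is available; § 47.1 applies in full.

Yes — Ona's brewery must register with the Waste Registry.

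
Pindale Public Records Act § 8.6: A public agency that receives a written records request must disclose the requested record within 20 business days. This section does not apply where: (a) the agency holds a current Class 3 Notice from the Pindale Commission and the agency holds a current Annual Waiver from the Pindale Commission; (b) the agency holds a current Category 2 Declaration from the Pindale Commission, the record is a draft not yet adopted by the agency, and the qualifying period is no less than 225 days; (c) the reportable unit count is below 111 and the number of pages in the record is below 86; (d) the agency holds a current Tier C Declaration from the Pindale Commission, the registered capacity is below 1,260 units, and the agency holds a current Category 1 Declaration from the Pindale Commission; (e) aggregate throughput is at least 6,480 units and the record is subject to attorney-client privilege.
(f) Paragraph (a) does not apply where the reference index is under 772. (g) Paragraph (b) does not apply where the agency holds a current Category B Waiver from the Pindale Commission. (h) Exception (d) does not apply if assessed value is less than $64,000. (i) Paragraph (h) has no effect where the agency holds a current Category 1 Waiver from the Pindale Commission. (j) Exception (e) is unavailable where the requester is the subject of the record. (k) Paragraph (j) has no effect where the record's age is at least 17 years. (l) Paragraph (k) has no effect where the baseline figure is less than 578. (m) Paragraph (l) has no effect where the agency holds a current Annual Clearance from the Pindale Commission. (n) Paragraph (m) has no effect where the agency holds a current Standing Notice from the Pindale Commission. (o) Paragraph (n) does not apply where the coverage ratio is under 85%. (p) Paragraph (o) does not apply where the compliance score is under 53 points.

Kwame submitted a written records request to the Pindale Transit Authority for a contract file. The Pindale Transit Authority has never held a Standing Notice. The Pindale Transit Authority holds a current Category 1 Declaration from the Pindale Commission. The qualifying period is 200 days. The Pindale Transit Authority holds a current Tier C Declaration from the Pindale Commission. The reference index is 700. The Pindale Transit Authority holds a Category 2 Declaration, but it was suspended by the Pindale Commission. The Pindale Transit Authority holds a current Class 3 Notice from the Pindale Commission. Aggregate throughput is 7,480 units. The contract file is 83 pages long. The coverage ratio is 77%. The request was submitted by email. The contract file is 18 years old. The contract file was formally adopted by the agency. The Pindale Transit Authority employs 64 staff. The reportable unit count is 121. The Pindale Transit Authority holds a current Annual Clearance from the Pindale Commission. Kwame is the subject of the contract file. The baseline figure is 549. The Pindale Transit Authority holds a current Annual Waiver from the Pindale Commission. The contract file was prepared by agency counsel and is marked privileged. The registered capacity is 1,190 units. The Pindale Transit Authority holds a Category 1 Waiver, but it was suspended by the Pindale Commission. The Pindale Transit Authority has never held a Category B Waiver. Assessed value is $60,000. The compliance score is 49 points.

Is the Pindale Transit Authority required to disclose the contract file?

No — exception (e) applies; the Pindale Transit Authority is not required to disclose the contract file.

Exception (a): a current Class 3 Notice is held; a current Annual Waiver is held — every condition holds. Turning to paragraph (f): (f) operates against (a): the reference index is 700, under the 772 limit. Exception (a) does not apply.
Exception (b) does not apply: there is no Category 2 Declaration in force.
Exception (c) does not apply: the reportable unit count is 121, not below 111.
Exception (d): a current Tier C Declaration is held; the registered capacity is 1,190 units, below the 1,260 units limit; a current Category 1 Declaration is held — every condition holds. But: (h) is engaged — assessed value is $60,000, less than the $64,000 limit. (i) is not engaged (there is no Category 1 Waiver in force), so (h) stands. (d) is therefore removed.
All of (e)'s requirements are met (aggregate throughput is 7,480 units, meeting the 6,480 units threshold; the contract file is privileged). Applying paragraphs (j)–(p): (j) would limit (e) — Kwame is the subject of the contract file — but (k) sets (j) aside: (k) operates against (j): the record's age is 18 years, meeting the 17 years threshold. (l) operates (the baseline figure is 549, less than the 578 limit), but yields to (m): (m) operates against (l): a current Annual Clearance is held. (n), which would lift (m), is not engaged — no current Standing Notice is held. (e) remains available.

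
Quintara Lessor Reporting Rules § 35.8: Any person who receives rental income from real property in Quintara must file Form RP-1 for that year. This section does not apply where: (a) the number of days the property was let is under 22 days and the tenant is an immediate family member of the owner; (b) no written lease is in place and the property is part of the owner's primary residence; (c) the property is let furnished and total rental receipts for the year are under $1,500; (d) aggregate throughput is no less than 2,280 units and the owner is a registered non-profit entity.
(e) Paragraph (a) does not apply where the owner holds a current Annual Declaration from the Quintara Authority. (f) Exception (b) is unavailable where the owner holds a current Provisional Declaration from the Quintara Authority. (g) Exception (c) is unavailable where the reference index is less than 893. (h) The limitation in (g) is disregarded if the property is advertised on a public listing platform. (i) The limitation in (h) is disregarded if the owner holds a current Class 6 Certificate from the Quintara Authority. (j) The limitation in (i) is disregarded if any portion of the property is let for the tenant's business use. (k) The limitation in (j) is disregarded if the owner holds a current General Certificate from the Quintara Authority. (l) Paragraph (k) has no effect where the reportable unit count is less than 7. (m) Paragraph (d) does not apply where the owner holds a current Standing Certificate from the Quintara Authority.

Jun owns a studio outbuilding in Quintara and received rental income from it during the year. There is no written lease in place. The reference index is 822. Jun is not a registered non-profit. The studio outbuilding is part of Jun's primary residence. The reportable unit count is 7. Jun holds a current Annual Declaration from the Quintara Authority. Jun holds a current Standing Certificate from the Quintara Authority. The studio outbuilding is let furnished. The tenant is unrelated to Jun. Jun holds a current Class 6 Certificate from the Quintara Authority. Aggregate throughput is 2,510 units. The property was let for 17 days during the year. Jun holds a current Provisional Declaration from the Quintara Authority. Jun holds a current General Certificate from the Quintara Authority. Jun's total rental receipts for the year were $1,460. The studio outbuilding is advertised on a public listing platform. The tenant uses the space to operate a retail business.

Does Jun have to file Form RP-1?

Exception (a) does not apply: the tenant is unrelated to the owner.
Exception (b) is satisfied on its face — there is no written lease; the studio outbuilding is part of the primary residence. Turning to paragraph (f): (f) applies — a current Provisional Declaration is held. Exception (b) does not apply.
Exception (c) is satisfied on its face — the property is let furnished; total rental receipts for the year are $1,460, under the $1,500 limit. However, paragraphs (g)–(l) must be considered: (g) is engaged — the reference index is 822, less than the 893 limit. (h) is engaged (the property is publicly advertised), but is itself disapplied by (i): (i) is triggered — a current Class 6 Certificate is held. (j) is triggered (the space is let for business use), but is itself disapplied by (k): (k) operates against (j): a current General Certificate is held. (l) is inapplicable (the reportable unit count is 7, not less than 7), so (k) stands. So (c) is unavailable.
Exception (d) fails — Jun is not a registered non-profit.
No exception is made out. Jun falls within the general rule.

Yes — Jun must file Form RP-1.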